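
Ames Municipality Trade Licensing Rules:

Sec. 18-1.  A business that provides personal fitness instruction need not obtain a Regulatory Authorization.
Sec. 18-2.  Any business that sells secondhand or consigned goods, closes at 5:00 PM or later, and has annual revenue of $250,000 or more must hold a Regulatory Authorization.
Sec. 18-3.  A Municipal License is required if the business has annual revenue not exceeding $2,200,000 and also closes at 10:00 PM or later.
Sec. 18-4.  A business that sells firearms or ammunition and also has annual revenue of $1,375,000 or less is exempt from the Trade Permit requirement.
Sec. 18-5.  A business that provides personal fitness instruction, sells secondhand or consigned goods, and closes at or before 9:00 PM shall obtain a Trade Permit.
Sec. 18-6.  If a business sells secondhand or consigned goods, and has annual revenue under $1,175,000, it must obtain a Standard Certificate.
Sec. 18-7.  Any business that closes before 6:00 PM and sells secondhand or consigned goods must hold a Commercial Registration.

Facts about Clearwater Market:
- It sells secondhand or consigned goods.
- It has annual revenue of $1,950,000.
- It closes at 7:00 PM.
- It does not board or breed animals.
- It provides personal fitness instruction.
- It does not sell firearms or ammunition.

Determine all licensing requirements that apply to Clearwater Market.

Sec. 18-1. provides personal fitness instruction → exempt from Regulatory Authorization.
Sec. 18-2. sells secondhand or consigned goods; closes 7:00 PM, after 5:00 PM; revenue $1,950,000 ≥ $250,000 → Regulatory Authorization required.
Sec. 18-3. revenue $1,950,000 ≤ $2,200,000; closes 7:00 PM, at/before 10:00 PM → Municipal License not required.
Sec. 18-4. does not sell firearms or ammunition; revenue $1,950,000 > $1,375,000 → Trade Permit exemption does not apply.
Sec. 18-5. provides personal fitness instruction; sells secondhand or consigned goods; closes 7:00 PM, at/before 9:00 PM → Trade Permit required.
Sec. 18-6. sells secondhand or consigned goods; revenue $1,950,000 ≥ $1,175,000 → Standard Certificate not required.
Sec. 18-7. closes 7:00 PM, after 6:00 PM; sells secondhand or consigned goods → Commercial Registration not required.

Trade Permit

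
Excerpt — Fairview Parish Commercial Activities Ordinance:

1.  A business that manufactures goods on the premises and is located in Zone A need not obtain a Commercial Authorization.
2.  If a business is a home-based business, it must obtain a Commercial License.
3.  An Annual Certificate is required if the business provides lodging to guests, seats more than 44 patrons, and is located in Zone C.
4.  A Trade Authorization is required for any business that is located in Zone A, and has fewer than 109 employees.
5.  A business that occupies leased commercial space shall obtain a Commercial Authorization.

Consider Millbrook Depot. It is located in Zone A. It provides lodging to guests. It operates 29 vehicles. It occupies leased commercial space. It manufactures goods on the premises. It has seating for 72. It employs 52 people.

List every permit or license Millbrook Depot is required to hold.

1. manufactures goods on the premises; is located in Zone A → exempt from Commercial Authorization.
2. occupies leased commercial space (not: is a home-based business) → Commercial License not required.
3. provides lodging to guests; seating 72 > 44; is located in Zone A (not: is located in Zone C) → Annual Certificate not required.
4. is located in Zone A; employees 52 < 109 → Trade Authorization required.
5. occupies leased commercial space → Commercial Authorization required.

Trade Authorization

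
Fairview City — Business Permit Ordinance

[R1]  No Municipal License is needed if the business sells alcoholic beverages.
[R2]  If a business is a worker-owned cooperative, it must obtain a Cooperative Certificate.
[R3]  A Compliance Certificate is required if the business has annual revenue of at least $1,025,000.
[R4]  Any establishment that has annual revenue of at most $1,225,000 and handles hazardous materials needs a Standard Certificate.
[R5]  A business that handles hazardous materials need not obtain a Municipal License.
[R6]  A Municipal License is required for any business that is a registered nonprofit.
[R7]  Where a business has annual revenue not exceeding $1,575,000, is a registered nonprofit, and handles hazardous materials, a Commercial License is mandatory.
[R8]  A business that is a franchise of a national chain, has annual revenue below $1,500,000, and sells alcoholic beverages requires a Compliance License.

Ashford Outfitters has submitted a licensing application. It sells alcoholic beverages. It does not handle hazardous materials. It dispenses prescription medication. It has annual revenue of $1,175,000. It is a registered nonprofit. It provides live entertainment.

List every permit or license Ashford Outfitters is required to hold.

[R1] sells alcoholic beverages → exempt from Municipal License.
[R2] is a registered nonprofit (not: is a worker-owned cooperative) → Cooperative Certificate not required.
[R3] revenue $1,175,000 ≥ $1,025,000 → Compliance Certificate required.
[R4] revenue $1,175,000 ≤ $1,225,000; does not handle hazardous materials → Standard Certificate not required.
[R5] does not handle hazardous materials → Municipal License exemption does not apply.
[R6] is a registered nonprofit → Municipal License required.
[R7] revenue $1,175,000 ≤ $1,575,000; is a registered nonprofit; does not handle hazardous materials → Commercial License not required.
[R8] is a registered nonprofit (not: is a franchise of a national chain); revenue $1,175,000 < $1,500,000; sells alcoholic beverages → Compliance License not required.

Compliance Certificate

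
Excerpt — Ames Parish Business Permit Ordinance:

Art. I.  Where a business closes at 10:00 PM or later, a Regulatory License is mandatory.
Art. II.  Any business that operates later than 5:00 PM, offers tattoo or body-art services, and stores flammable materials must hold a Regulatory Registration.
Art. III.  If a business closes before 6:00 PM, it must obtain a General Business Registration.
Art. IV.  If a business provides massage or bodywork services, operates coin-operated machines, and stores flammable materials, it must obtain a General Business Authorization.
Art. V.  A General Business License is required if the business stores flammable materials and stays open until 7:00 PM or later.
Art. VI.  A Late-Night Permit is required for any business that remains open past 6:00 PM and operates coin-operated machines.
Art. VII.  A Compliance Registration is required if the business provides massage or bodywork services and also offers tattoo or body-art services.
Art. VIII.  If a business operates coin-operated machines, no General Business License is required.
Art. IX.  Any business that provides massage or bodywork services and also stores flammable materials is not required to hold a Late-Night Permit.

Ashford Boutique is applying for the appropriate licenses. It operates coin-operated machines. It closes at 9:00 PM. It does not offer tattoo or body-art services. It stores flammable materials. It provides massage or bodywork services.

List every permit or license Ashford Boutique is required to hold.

Art. I. closes 9:00 PM, at/before 10:00 PM → Regulatory License not required.
Art. II. closes 9:00 PM, after 5:00 PM; does not offer tattoo or body-art services; stores flammable materials → Regulatory Registration not required.
Art. III. closes 9:00 PM, after 6:00 PM → General Business Registration not required.
Art. IV. provides massage or bodywork services; operates coin-operated machines; stores flammable materials → General Business Authorization required.
Art. V. stores flammable materials; closes 9:00 PM, after 7:00 PM → General Business License required.
Art. VI. closes 9:00 PM, after 6:00 PM; operates coin-operated machines → Late-Night Permit required.
Art. VII. provides massage or bodywork services; does not offer tattoo or body-art services → Compliance Registration not required.
Art. VIII. operates coin-operated machines → exempt from General Business License.
Art. IX. provides massage or bodywork services; stores flammable materials → exempt from Late-Night Permit.

General Business Authorization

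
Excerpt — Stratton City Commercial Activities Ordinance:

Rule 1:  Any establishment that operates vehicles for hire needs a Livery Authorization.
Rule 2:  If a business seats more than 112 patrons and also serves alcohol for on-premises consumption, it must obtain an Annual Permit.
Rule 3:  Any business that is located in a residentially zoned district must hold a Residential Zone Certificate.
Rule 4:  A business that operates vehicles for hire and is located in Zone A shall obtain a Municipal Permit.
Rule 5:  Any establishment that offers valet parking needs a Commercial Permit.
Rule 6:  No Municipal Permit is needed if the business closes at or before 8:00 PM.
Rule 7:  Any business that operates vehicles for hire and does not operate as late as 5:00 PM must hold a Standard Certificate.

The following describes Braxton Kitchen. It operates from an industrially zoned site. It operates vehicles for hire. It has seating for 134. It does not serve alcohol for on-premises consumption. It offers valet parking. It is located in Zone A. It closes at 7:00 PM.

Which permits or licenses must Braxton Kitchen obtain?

Rule 1: operates vehicles for hire → Livery Authorization required.
Rule 2: seating 134 > 112; does not serve alcohol for on-premises consumption → Annual Permit not required.
Rule 3: is located in Zone A (not: is located in a residentially zoned district) → Residential Zone Certificate not required.
Rule 4: operates vehicles for hire; is located in Zone A → Municipal Permit required.
Rule 5: offers valet parking → Commercial Permit required.
Rule 6: closes 7:00 PM, at/before 8:00 PM → exempt from Municipal Permit.
Rule 7: operates vehicles for hire; closes 7:00 PM, after 5:00 PM → Standard Certificate not required.

Commercial Permit, Livery Authorization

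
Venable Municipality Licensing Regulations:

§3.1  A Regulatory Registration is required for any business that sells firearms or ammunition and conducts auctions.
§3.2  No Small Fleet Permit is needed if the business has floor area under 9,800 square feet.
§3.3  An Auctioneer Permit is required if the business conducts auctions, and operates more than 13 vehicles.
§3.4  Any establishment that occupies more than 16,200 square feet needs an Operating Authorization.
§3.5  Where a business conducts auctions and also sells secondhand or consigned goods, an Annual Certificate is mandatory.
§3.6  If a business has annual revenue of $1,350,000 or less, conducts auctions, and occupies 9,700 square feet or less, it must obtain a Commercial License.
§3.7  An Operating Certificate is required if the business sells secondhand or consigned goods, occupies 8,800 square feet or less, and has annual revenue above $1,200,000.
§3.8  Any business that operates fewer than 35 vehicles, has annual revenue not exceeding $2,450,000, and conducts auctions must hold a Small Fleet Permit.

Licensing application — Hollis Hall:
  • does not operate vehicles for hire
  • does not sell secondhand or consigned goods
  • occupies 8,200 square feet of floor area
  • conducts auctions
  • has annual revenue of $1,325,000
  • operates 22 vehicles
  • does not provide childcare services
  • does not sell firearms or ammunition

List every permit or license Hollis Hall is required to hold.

Auctioneer Permit, Commercial License

§3.1 does not sell firearms or ammunition; conducts auctions → Regulatory Registration not required.
§3.2 floor area 8,200 square feet < 9,800 square feet → exempt from Small Fleet Permit.
§3.3 conducts auctions; vehicles 22 > 13 → Auctioneer Permit required.
§3.4 floor area 8,200 square feet ≤ 16,200 square feet → Operating Authorization not required.
§3.5 conducts auctions; does not sell secondhand or consigned goods → Annual Certificate not required.
§3.6 revenue $1,325,000 ≤ $1,350,000; conducts auctions; floor area 8,200 square feet ≤ 9,700 square feet → Commercial License required.
§3.7 does not sell secondhand or consigned goods; floor area 8,200 square feet ≤ 8,800 square feet; revenue $1,325,000 > $1,200,000 → Operating Certificate not required.
§3.8 vehicles 22 < 35; revenue $1,325,000 ≤ $2,450,000; conducts auctions → Small Fleet Permit required.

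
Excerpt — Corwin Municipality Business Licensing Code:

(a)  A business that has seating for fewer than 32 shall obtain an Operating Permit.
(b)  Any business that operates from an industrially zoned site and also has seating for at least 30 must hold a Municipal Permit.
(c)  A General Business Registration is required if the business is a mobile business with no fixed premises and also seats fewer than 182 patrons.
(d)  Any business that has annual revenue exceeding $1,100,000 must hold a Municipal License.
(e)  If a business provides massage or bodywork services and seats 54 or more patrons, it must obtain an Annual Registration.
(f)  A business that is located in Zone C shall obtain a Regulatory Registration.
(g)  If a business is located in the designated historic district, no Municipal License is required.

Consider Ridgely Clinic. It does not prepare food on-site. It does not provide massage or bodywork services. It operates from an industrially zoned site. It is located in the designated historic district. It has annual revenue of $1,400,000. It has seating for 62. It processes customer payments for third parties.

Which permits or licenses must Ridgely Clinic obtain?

Municipal Permit

(a) seating 62 ≥ 32 → Operating Permit not required.
(b) operates from an industrially zoned site; seating 62 ≥ 30 → Municipal Permit required.
(c) operates from an industrially zoned site (not: is a mobile business with no fixed premises); seating 62 < 182 → General Business Registration not required.
(d) revenue $1,400,000 > $1,100,000 → Municipal License required.
(e) does not provide massage or bodywork services; seating 62 ≥ 54 → Annual Registration not required.
(f) is located in the designated historic district (not: is located in Zone C) → Regulatory Registration not required.
(g) is located in the designated historic district → exempt from Municipal License.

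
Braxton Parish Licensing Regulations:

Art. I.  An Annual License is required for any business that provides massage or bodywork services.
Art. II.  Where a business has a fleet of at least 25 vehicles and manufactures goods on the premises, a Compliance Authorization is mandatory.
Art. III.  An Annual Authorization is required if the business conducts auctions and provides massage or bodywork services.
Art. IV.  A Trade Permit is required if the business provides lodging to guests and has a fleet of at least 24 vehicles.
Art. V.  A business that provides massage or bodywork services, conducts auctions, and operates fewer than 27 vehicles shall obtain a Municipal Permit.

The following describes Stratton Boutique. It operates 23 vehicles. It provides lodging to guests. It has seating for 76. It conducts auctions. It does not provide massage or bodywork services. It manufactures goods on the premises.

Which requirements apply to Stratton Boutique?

None

Art. I. does not provide massage or bodywork services → Annual License not required.
Art. II. vehicles 23 < 25; manufactures goods on the premises → Compliance Authorization not required.
Art. III. conducts auctions; does not provide massage or bodywork services → Annual Authorization not required.
Art. IV. provides lodging to guests; vehicles 23 < 24 → Trade Permit not required.
Art. V. does not provide massage or bodywork services; conducts auctions; vehicles 23 < 27 → Municipal Permit not required.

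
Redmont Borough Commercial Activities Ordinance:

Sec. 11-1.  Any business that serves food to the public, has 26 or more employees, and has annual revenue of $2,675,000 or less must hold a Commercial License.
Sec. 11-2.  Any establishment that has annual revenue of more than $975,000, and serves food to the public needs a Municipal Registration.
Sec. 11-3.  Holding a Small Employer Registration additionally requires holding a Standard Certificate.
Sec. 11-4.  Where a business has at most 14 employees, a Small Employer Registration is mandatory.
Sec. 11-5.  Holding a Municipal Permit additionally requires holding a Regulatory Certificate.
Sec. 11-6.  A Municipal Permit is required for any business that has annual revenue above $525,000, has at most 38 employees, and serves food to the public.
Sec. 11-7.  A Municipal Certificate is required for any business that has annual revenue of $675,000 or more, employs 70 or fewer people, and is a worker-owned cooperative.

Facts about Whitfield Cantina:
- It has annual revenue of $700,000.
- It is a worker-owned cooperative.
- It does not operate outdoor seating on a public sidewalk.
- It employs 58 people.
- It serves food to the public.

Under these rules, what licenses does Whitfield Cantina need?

Commercial License, Municipal Certificate

Sec. 11-1. serves food to the public; employees 58 ≥ 26; revenue $700,000 ≤ $2,675,000 → Commercial License required.
Sec. 11-2. revenue $700,000 ≤ $975,000; serves food to the public → Municipal Registration not required.
Sec. 11-3. Small Employer Registration is not required → no effect.
Sec. 11-4. employees 58 > 14 → Small Employer Registration not required.
Sec. 11-5. Municipal Permit is not required → no effect.
Sec. 11-6. revenue $700,000 > $525,000; employees 58 > 38; serves food to the public → Municipal Permit not required.
Sec. 11-7. revenue $700,000 ≥ $675,000; employees 58 ≤ 70; is a worker-owned cooperative → Municipal Certificate required.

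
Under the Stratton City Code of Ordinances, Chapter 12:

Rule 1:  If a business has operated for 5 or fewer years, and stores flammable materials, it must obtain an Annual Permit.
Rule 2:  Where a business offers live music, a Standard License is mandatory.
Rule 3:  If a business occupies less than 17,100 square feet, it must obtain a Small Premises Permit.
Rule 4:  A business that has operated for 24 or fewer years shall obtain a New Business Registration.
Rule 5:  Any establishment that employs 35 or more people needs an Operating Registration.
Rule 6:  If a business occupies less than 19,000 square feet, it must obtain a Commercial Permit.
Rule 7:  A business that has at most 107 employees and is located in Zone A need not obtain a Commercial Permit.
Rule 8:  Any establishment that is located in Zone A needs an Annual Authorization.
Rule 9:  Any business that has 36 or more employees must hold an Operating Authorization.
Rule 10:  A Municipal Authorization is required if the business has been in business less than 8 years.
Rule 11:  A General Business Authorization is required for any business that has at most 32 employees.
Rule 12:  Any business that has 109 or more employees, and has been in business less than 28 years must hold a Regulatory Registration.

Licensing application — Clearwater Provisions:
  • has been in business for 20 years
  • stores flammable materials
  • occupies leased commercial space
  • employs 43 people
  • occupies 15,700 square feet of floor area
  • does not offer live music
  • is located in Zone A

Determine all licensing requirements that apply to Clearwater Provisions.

Annual Authorization, New Business Registration, Operating Authorization, Operating Registration, Small Premises Permit

Rule 1: years in business 20 > 5; stores flammable materials → Annual Permit not required.
Rule 2: does not offer live music → Standard License not required.
Rule 3: floor area 15,700 square feet < 17,100 square feet → Small Premises Permit required.
Rule 4: years in business 20 ≤ 24 → New Business Registration required.
Rule 5: employees 43 ≥ 35 → Operating Registration required.
Rule 6: floor area 15,700 square feet < 19,000 square feet → Commercial Permit required.
Rule 7: employees 43 ≤ 107; is located in Zone A → exempt from Commercial Permit.
Rule 8: is located in Zone A → Annual Authorization required.
Rule 9: employees 43 ≥ 36 → Operating Authorization required.
Rule 10: years in business 20 ≥ 8 → Municipal Authorization not required.
Rule 11: employees 43 > 32 → General Business Authorization not required.
Rule 12: employees 43 < 109; years in business 20 < 28 → Regulatory Registration not required.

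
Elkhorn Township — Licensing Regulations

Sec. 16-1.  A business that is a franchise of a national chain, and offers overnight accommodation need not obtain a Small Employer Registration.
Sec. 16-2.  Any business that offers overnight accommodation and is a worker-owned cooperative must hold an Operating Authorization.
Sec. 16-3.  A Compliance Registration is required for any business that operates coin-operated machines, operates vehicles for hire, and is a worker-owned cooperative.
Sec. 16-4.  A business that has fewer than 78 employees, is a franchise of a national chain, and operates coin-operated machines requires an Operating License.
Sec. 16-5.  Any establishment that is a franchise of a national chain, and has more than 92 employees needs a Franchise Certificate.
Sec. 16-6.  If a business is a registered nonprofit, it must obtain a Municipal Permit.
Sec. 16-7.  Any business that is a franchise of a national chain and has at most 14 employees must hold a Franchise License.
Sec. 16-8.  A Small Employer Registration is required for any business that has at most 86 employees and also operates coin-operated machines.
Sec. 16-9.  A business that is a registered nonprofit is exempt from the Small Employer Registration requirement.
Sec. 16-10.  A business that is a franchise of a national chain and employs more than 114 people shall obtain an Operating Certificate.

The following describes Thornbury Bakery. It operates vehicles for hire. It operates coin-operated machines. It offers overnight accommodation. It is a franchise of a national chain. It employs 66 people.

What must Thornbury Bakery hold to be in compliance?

Operating License

Sec. 16-1. is a franchise of a national chain; offers overnight accommodation → exempt from Small Employer Registration.
Sec. 16-2. offers overnight accommodation; is a franchise of a national chain (not: is a worker-owned cooperative) → Operating Authorization not required.
Sec. 16-3. operates coin-operated machines; operates vehicles for hire; is a franchise of a national chain (not: is a worker-owned cooperative) → Compliance Registration not required.
Sec. 16-4. employees 66 < 78; is a franchise of a national chain; operates coin-operated machines → Operating License required.
Sec. 16-5. is a franchise of a national chain; employees 66 ≤ 92 → Franchise Certificate not required.
Sec. 16-6. is a franchise of a national chain (not: is a registered nonprofit) → Municipal Permit not required.
Sec. 16-7. is a franchise of a national chain; employees 66 > 14 → Franchise License not required.
Sec. 16-8. employees 66 ≤ 86; operates coin-operated machines → Small Employer Registration required.
Sec. 16-9. is a franchise of a national chain (not: is a registered nonprofit) → Small Employer Registration exemption does not apply.
Sec. 16-10. is a franchise of a national chain; employees 66 ≤ 114 → Operating Certificate not required.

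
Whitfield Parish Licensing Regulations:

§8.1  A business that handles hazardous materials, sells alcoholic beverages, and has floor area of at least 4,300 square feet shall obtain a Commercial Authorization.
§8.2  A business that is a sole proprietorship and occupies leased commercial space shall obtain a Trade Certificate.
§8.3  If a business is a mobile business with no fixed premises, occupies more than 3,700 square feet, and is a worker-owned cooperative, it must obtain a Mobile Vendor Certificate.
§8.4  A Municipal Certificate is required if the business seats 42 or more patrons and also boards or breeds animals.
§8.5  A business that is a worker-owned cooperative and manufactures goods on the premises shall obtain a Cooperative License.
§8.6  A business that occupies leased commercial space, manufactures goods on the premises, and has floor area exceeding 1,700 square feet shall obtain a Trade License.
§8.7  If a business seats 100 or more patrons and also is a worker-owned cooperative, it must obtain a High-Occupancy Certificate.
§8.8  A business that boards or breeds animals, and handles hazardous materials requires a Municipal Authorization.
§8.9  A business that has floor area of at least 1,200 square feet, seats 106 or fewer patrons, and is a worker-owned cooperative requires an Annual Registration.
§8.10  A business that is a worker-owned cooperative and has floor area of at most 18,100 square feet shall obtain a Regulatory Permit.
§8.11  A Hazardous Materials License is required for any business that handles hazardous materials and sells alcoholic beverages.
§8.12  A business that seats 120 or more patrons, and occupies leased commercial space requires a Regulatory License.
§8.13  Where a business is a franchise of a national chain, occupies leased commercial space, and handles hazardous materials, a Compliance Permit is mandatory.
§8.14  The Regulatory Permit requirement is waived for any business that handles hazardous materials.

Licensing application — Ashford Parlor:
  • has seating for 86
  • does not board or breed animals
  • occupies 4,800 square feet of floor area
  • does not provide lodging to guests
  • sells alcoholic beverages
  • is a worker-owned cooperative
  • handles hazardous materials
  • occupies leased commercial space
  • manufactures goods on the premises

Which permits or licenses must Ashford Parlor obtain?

§8.1 handles hazardous materials; sells alcoholic beverages; floor area 4,800 square feet ≥ 4,300 square feet → Commercial Authorization required.
§8.2 is a worker-owned cooperative (not: is a sole proprietorship); occupies leased commercial space → Trade Certificate not required.
§8.3 occupies leased commercial space (not: is a mobile business with no fixed premises); floor area 4,800 square feet > 3,700 square feet; is a worker-owned cooperative → Mobile Vendor Certificate not required.
§8.4 seating 86 ≥ 42; does not board or breed animals → Municipal Certificate not required.
§8.5 is a worker-owned cooperative; manufactures goods on the premises → Cooperative License required.
§8.6 occupies leased commercial space; manufactures goods on the premises; floor area 4,800 square feet > 1,700 square feet → Trade License required.
§8.7 seating 86 < 100; is a worker-owned cooperative → High-Occupancy Certificate not required.
§8.8 does not board or breed animals; handles hazardous materials → Municipal Authorization not required.
§8.9 floor area 4,800 square feet ≥ 1,200 square feet; seating 86 ≤ 106; is a worker-owned cooperative → Annual Registration required.
§8.10 is a worker-owned cooperative; floor area 4,800 square feet ≤ 18,100 square feet → Regulatory Permit required.
§8.11 handles hazardous materials; sells alcoholic beverages → Hazardous Materials License required.
§8.12 seating 86 < 120; occupies leased commercial space → Regulatory License not required.
§8.13 is a worker-owned cooperative (not: is a franchise of a national chain); occupies leased commercial space; handles hazardous materials → Compliance Permit not required.
§8.14 handles hazardous materials → exempt from Regulatory Permit.

Annual Registration, Commercial Authorization, Cooperative License, Hazardous Materials License, Trade License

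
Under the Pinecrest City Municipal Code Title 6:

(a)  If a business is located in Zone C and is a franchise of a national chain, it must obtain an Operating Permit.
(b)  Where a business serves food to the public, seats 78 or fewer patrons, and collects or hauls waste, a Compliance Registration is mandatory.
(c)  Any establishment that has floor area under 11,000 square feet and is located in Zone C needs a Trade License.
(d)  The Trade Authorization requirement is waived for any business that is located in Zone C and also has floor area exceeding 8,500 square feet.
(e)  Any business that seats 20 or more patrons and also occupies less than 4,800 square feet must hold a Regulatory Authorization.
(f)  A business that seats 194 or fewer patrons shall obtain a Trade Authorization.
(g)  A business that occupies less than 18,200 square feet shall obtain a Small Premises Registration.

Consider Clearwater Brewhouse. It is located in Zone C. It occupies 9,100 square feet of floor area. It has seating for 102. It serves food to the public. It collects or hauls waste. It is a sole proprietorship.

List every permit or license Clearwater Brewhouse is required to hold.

Small Premises Registration, Trade License

(a) is located in Zone C; is a sole proprietorship (not: is a franchise of a national chain) → Operating Permit not required.
(b) serves food to the public; seating 102 > 78; collects or hauls waste → Compliance Registration not required.
(c) floor area 9,100 square feet < 11,000 square feet; is located in Zone C → Trade License required.
(d) is located in Zone C; floor area 9,100 square feet > 8,500 square feet → exempt from Trade Authorization.
(e) seating 102 ≥ 20; floor area 9,100 square feet ≥ 4,800 square feet → Regulatory Authorization not required.
(f) seating 102 ≤ 194 → Trade Authorization required.
(g) floor area 9,100 square feet < 18,200 square feet → Small Premises Registration required.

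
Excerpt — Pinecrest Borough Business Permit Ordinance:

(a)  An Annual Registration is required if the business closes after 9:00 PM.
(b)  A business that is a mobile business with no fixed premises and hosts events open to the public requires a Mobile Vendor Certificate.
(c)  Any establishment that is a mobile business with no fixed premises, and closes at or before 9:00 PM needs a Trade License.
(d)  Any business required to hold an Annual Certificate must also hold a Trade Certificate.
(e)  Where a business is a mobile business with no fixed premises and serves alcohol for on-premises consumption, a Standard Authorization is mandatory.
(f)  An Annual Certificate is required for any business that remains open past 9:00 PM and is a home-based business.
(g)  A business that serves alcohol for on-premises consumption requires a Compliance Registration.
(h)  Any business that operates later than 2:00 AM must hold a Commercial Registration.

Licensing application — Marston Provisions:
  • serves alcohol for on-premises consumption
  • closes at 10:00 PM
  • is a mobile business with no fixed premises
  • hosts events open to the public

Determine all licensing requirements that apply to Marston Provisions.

(a) closes 10:00 PM, after 9:00 PM → Annual Registration required.
(b) is a mobile business with no fixed premises; hosts events open to the public → Mobile Vendor Certificate required.
(c) is a mobile business with no fixed premises; closes 10:00 PM, after 9:00 PM → Trade License not required.
(d) Annual Certificate is not required → no effect.
(e) is a mobile business with no fixed premises; serves alcohol for on-premises consumption → Standard Authorization required.
(f) closes 10:00 PM, after 9:00 PM; is a mobile business with no fixed premises (not: is a home-based business) → Annual Certificate not required.
(g) serves alcohol for on-premises consumption → Compliance Registration required.
(h) closes 10:00 PM, at/before 2:00 AM → Commercial Registration not required.

Annual Registration, Compliance Registration, Mobile Vendor Certificate, Standard Authorization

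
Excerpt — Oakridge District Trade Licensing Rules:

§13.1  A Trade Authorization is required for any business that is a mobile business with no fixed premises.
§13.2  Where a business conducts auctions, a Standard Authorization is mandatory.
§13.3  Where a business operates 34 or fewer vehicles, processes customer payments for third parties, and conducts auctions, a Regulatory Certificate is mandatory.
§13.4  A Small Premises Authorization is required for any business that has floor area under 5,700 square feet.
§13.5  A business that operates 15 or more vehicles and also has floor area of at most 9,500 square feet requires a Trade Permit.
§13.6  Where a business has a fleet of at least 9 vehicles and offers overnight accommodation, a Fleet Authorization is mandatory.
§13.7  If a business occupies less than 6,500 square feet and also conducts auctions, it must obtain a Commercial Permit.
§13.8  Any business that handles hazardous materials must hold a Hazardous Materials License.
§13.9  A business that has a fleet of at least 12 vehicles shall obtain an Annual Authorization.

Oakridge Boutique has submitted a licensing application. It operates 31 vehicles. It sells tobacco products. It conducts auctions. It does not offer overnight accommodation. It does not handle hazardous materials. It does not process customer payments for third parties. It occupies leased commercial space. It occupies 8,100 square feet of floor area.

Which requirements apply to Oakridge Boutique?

§13.1 occupies leased commercial space (not: is a mobile business with no fixed premises) → Trade Authorization not required.
§13.2 conducts auctions → Standard Authorization required.
§13.3 vehicles 31 ≤ 34; does not process customer payments for third parties; conducts auctions → Regulatory Certificate not required.
§13.4 floor area 8,100 square feet ≥ 5,700 square feet → Small Premises Authorization not required.
§13.5 vehicles 31 ≥ 15; floor area 8,100 square feet ≤ 9,500 square feet → Trade Permit required.
§13.6 vehicles 31 ≥ 9; does not offer overnight accommodation → Fleet Authorization not required.
§13.7 floor area 8,100 square feet ≥ 6,500 square feet; conducts auctions → Commercial Permit not required.
§13.8 does not handle hazardous materials → Hazardous Materials License not required.
§13.9 vehicles 31 ≥ 12 → Annual Authorization required.

Annual Authorization, Standard Authorization, Trade Permit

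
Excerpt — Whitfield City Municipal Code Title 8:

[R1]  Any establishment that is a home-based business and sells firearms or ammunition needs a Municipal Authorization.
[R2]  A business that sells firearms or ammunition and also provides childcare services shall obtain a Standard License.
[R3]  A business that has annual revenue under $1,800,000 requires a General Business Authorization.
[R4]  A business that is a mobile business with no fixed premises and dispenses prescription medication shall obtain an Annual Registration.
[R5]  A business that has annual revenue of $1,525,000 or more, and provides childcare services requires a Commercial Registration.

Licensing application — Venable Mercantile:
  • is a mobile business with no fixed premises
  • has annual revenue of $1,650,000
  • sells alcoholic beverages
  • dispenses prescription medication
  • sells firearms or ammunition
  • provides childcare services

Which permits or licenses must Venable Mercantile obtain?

Annual Registration, Commercial Registration, General Business Authorization, Standard License

[R1] is a mobile business with no fixed premises (not: is a home-based business); sells firearms or ammunition → Municipal Authorization not required.
[R2] sells firearms or ammunition; provides childcare services → Standard License required.
[R3] revenue $1,650,000 < $1,800,000 → General Business Authorization required.
[R4] is a mobile business with no fixed premises; dispenses prescription medication → Annual Registration required.
[R5] revenue $1,650,000 ≥ $1,525,000; provides childcare services → Commercial Registration required.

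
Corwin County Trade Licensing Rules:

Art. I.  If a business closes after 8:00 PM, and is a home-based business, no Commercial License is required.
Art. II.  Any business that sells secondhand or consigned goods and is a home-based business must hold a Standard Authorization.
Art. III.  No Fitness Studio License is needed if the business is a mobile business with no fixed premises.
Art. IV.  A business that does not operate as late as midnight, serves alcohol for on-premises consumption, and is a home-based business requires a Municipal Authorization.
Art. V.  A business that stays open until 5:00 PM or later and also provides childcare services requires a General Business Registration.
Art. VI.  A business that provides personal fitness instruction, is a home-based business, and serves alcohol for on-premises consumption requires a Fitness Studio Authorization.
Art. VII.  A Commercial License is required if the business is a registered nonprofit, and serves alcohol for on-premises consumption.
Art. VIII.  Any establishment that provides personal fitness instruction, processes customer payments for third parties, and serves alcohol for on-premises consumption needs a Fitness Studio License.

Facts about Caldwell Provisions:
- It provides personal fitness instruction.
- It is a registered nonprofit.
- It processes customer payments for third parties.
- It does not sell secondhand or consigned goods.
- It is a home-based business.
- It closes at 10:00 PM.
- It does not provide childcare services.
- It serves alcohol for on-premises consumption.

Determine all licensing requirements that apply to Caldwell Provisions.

Art. I. closes 10:00 PM, after 8:00 PM; is a home-based business → exempt from Commercial License.
Art. II. does not sell secondhand or consigned goods; is a home-based business → Standard Authorization not required.
Art. III. is a home-based business (not: is a mobile business with no fixed premises) → Fitness Studio License exemption does not apply.
Art. IV. closes 10:00 PM, at/before midnight; serves alcohol for on-premises consumption; is a home-based business → Municipal Authorization required.
Art. V. closes 10:00 PM, after 5:00 PM; does not provide childcare services → General Business Registration not required.
Art. VI. provides personal fitness instruction; is a home-based business; serves alcohol for on-premises consumption → Fitness Studio Authorization required.
Art. VII. is a registered nonprofit; serves alcohol for on-premises consumption → Commercial License required.
Art. VIII. provides personal fitness instruction; processes customer payments for third parties; serves alcohol for on-premises consumption → Fitness Studio License required.

Fitness Studio Authorization, Fitness Studio License, Municipal Authorization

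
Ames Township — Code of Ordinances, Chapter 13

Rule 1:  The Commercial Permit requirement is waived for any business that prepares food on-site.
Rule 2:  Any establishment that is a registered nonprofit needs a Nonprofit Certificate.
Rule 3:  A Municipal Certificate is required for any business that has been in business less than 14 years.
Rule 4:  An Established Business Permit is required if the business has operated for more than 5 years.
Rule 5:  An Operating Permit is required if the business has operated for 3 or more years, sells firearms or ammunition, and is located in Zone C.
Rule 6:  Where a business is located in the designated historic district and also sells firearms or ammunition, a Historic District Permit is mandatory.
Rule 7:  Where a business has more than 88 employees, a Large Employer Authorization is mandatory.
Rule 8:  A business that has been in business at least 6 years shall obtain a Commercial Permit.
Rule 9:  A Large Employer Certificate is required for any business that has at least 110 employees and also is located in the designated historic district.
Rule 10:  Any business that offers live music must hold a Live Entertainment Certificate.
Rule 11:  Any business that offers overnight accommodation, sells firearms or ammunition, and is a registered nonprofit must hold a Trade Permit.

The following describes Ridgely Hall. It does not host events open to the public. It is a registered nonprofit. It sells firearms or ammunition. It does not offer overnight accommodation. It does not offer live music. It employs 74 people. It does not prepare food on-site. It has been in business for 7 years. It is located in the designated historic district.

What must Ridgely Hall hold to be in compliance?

Commercial Permit, Established Business Permit, Historic District Permit, Municipal Certificate, Nonprofit Certificate

Rule 1: does not prepare food on-site → Commercial Permit exemption does not apply.
Rule 2: is a registered nonprofit → Nonprofit Certificate required.
Rule 3: years in business 7 < 14 → Municipal Certificate required.
Rule 4: years in business 7 > 5 → Established Business Permit required.
Rule 5: years in business 7 ≥ 3; sells firearms or ammunition; is located in the designated historic district (not: is located in Zone C) → Operating Permit not required.
Rule 6: is located in the designated historic district; sells firearms or ammunition → Historic District Permit required.
Rule 7: employees 74 ≤ 88 → Large Employer Authorization not required.
Rule 8: years in business 7 ≥ 6 → Commercial Permit required.
Rule 9: employees 74 < 110; is located in the designated historic district → Large Employer Certificate not required.
Rule 10: does not offer live music → Live Entertainment Certificate not required.
Rule 11: does not offer overnight accommodation; sells firearms or ammunition; is a registered nonprofit → Trade Permit not required.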